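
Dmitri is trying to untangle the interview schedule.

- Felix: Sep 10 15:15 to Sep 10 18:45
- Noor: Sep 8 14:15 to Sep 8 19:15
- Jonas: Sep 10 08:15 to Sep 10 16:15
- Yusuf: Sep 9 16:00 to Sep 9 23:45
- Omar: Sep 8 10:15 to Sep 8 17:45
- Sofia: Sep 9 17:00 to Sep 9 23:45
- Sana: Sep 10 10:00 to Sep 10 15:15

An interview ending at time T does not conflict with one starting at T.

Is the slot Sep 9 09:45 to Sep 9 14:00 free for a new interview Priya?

Omar: ends Sep 8 17:45 at or before Priya starts Sep 9 09:45 → clear.
Noor: ends Sep 8 19:15 at or before Priya starts Sep 9 09:45 → clear.
Yusuf: starts Sep 9 16:00 at or after Priya ends Sep 9 14:00 → clear.
Sofia: starts Sep 9 17:00 at or after Priya ends Sep 9 14:00 → clear.
Jonas: starts Sep 10 08:15 at or after Priya ends Sep 9 14:00 → clear.
Sana: starts Sep 10 10:00 at or after Priya ends Sep 9 14:00 → clear.
Felix: starts Sep 10 15:15 at or after Priya ends Sep 9 14:00 → clear.

Yes — the slot is free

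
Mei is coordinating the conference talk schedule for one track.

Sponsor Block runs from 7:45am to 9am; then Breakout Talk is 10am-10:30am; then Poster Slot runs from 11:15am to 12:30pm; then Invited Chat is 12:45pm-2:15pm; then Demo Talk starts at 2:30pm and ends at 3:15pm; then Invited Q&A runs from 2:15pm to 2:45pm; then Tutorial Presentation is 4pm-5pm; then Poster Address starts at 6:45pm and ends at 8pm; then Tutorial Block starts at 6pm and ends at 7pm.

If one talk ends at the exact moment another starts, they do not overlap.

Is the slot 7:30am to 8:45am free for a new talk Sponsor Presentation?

Sponsor Block: starts 7:45am before Sponsor Presentation ends 8:45am, and ends 9am after Sponsor Presentation starts 7:30am → overlap.
Breakout Talk: starts 10am at or after Sponsor Presentation ends 8:45am → clear.
Poster Slot: starts 11:15am at or after Sponsor Presentation ends 8:45am → clear.
Invited Chat: starts 12:45pm at or after Sponsor Presentation ends 8:45am → clear.
Invited Q&A: starts 2:15pm at or after Sponsor Presentation ends 8:45am → clear.
Demo Talk: starts 2:30pm at or after Sponsor Presentation ends 8:45am → clear.
Tutorial Presentation: starts 4pm at or after Sponsor Presentation ends 8:45am → clear.
Tutorial Block: starts 6pm at or after Sponsor Presentation ends 8:45am → clear.
Poster Address: starts 6:45pm at or after Sponsor Presentation ends 8:45am → clear.
Sponsor Presentation overlaps Sponsor Block.

No — it overlaps Sponsor Block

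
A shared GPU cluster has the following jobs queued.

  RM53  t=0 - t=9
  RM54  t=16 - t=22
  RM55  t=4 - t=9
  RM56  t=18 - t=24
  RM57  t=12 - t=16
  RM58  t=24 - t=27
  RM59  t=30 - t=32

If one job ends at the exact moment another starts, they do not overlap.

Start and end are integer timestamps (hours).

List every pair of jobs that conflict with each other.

Sorted by start: RM53, RM55, RM57, RM54, RM56, RM58, RM59.
RM55 starts before RM53 ends → RM53 and RM55 overlap.
RM57 starts after RM53 ends; RM53 is clear from here.
RM57 starts after RM55 ends; RM55 is clear from here.
RM54 starts exactly when RM57 ends (back-to-back, no overlap); RM57 is clear from here.
RM56 starts before RM54 ends → RM54 and RM56 overlap.
RM58 starts after RM54 ends; RM54 is clear from here.
RM58 starts exactly when RM56 ends (back-to-back, no overlap); RM56 is clear from here.
RM59 starts after RM58 ends.

RM53 & RM55, RM54 & RM56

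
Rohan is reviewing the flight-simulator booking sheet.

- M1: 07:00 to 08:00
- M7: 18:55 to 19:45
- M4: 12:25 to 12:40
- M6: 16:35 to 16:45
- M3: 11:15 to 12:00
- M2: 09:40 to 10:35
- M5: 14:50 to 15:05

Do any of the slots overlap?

No

Check each pair: they overlap iff neither finishes before the other starts.
Sorted by start: M1, M2, M3, M4, M5, M6, M7.
M2 starts after M1 ends, so M1 has no further overlaps.
M3 starts after M2 ends, so M2 has no further overlaps.
M4 starts after M3 ends, so M3 has no further overlaps.
M5 starts after M4 ends, so M4 has no further overlaps.
M6 starts after M5 ends, so M5 has no further overlaps.
M7 starts after M6 ends.
Every pair is clear; the schedule has no overlaps.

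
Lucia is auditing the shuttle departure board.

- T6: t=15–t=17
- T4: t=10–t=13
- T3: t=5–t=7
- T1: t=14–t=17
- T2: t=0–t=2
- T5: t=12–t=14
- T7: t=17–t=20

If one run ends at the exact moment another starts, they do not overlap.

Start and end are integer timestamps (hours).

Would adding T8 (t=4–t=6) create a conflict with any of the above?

Yes — it overlaps T3

T2: ends t=2 at or before T8 starts t=4 → clear.
T3: starts t=5 before T8 ends t=6, and ends t=7 after T8 starts t=4 → overlap.
T4: starts t=10 at or after T8 ends t=6 → clear.
T5: starts t=12 at or after T8 ends t=6 → clear.
T1: starts t=14 at or after T8 ends t=6 → clear.
T6: starts t=15 at or after T8 ends t=6 → clear.
T7: starts t=17 at or after T8 ends t=6 → clear.
T8 overlaps T3.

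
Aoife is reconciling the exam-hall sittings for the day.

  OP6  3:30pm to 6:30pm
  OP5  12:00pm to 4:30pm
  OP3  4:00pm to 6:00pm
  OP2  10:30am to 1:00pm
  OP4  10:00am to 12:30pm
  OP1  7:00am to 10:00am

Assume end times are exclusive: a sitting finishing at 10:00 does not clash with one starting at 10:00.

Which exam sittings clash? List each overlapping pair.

OP2 & OP4, OP2 & OP5, OP3 & OP5, OP3 & OP6, OP4 & OP5, OP5 & OP6

Check each pair: they overlap iff neither finishes before the other starts.
Sorted by start: OP1, OP4, OP2, OP5, OP6, OP3.
OP4 starts exactly when OP1 ends (back-to-back, no overlap); OP1 is clear from here.
OP2 starts before OP4 ends → OP4 and OP2 overlap.
OP5 starts before OP4 ends → OP4 and OP5 overlap.
OP6 starts after OP4 ends; OP4 is clear from here.
OP5 starts before OP2 ends → OP2 and OP5 overlap.
OP6 starts after OP2 ends; OP2 is clear from here.
OP6 starts before OP5 ends → OP5 and OP6 overlap.
OP3 starts before OP5 ends → OP5 and OP3 overlap.
OP3 starts before OP6 ends → OP6 and OP3 overlap.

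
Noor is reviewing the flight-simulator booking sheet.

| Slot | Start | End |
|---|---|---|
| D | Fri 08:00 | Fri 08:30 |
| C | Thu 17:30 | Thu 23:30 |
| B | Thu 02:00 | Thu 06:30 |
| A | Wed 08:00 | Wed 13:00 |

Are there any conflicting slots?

No

Sorted by start: A, B, C, D.
B starts after A ends, so A has no further overlaps.
C starts after B ends, so B has no further overlaps.
D starts after C ends.
Every pair is clear; the schedule has no overlaps.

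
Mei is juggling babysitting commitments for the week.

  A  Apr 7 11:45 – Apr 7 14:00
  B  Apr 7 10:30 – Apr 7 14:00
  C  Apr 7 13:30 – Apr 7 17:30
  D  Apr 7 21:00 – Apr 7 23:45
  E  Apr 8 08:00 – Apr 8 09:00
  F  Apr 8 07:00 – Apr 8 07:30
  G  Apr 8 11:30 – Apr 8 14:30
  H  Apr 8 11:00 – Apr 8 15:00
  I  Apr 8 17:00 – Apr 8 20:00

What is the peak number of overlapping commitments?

Walk through starts and ends in time order (an end at T is processed before a start at T):
Apr 7 10:30 start B → 1
Apr 7 11:45 start A → 2
Apr 7 13:30 start C → 3
Apr 7 14:00 end A → 2
Apr 7 14:00 end B → 1
Apr 7 17:30 end C → 0
Apr 7 21:00 start D → 1
Apr 7 23:45 end D → 0
Apr 8 07:00 start F → 1
Apr 8 07:30 end F → 0
Apr 8 08:00 start E → 1
Apr 8 09:00 end E → 0
Apr 8 11:00 start H → 1
Apr 8 11:30 start G → 2
Apr 8 14:30 end G → 1
Apr 8 15:00 end H → 0
Apr 8 17:00 start I → 1
Apr 8 20:00 end I → 0
Peak is 3, at Apr 7 13:30 (A, B, C).

3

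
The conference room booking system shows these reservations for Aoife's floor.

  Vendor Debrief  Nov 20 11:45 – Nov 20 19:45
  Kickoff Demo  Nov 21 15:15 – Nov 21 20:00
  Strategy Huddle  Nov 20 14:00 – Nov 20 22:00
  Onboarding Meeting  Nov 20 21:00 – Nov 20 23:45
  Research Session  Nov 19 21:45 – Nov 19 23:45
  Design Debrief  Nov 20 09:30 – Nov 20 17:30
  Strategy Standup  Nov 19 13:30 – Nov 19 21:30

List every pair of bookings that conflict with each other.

Sorted by start: Strategy Standup, Research Session, Design Debrief, Vendor Debrief, Strategy Huddle, Onboarding Meeting, Kickoff Demo.
Research Session starts after Strategy Standup ends, so Strategy Standup has no further overlaps.
Design Debrief starts after Research Session ends, so Research Session has no further overlaps.
Vendor Debrief starts before Design Debrief ends → Design Debrief and Vendor Debrief overlap.
Strategy Huddle starts before Design Debrief ends → Design Debrief and Strategy Huddle overlap.
Onboarding Meeting starts after Design Debrief ends, so Design Debrief has no further overlaps.
Strategy Huddle starts before Vendor Debrief ends → Vendor Debrief and Strategy Huddle overlap.
Onboarding Meeting starts after Vendor Debrief ends, so Vendor Debrief has no further overlaps.
Onboarding Meeting starts before Strategy Huddle ends → Strategy Huddle and Onboarding Meeting overlap.
Kickoff Demo starts after Strategy Huddle ends.
Kickoff Demo starts after Onboarding Meeting ends.

Design Debrief & Strategy Huddle, Design Debrief & Vendor Debrief, Onboarding Meeting & Strategy Huddle, Strategy Huddle & Vendor Debrief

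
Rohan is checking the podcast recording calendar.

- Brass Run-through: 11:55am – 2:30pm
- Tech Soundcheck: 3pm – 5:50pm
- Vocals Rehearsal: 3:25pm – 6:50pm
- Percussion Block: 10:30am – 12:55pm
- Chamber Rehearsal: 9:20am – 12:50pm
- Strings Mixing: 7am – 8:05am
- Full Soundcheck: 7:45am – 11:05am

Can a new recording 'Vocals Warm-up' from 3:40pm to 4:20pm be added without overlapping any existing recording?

Strings Mixing: ends 8:05am at or before Vocals Warm-up starts 3:40pm → clear.
Full Soundcheck: ends 11:05am at or before Vocals Warm-up starts 3:40pm → clear.
Chamber Rehearsal: ends 12:50pm at or before Vocals Warm-up starts 3:40pm → clear.
Percussion Block: ends 12:55pm at or before Vocals Warm-up starts 3:40pm → clear.
Brass Run-through: ends 2:30pm at or before Vocals Warm-up starts 3:40pm → clear.
Tech Soundcheck: starts 3pm before Vocals Warm-up ends 4:20pm, and ends 5:50pm after Vocals Warm-up starts 3:40pm → overlap.
Vocals Rehearsal: starts 3:25pm before Vocals Warm-up ends 4:20pm, and ends 6:50pm after Vocals Warm-up starts 3:40pm → overlap.
Vocals Warm-up overlaps Vocals Rehearsal, Tech Soundcheck.

No — it overlaps Tech Soundcheck, Vocals Rehearsal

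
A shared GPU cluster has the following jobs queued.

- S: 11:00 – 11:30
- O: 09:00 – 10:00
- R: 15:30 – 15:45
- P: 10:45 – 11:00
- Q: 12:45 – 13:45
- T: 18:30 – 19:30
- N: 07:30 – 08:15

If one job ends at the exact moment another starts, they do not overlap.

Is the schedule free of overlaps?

Sorted by start: N, O, P, S, Q, R, T.
O starts after N ends; N is clear from here.
P starts after O ends; O is clear from here.
S starts exactly when P ends (back-to-back, no overlap); P is clear from here.
Q starts after S ends; S is clear from here.
R starts after Q ends; Q is clear from here.
T starts after R ends.
Every pair is clear; the schedule has no overlaps.

Yes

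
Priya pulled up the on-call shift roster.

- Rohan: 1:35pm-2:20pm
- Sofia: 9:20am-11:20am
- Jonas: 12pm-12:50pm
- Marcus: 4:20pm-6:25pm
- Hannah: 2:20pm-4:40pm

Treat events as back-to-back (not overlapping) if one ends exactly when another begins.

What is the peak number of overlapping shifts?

2

Walk through starts and ends in time order (an end at T is processed before a start at T):
9:20am start Sofia → 1
11:20am end Sofia → 0
12pm start Jonas → 1
12:50pm end Jonas → 0
1:35pm start Rohan → 1
2:20pm end Rohan → 0
2:20pm start Hannah → 1
4:20pm start Marcus → 2
4:40pm end Hannah → 1
6:25pm end Marcus → 0
Peak is 2, at 4:20pm (Hannah, Marcus).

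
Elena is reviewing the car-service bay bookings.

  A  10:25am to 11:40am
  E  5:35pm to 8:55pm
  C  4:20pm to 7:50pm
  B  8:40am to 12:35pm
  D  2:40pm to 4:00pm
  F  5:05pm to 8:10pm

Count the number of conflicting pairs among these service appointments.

4

Sorted by start: B, A, D, C, F, E.
A starts before B ends → B and A overlap.
D starts after B ends, so B has no further overlaps.
D starts after A ends, so A has no further overlaps.
C starts after D ends, so D has no further overlaps.
F starts before C ends → C and F overlap.
E starts before C ends → C and E overlap.
E starts before F ends → F and E overlap.
Overlapping pairs: A & B, C & E, C & F, E & F — 4 in total.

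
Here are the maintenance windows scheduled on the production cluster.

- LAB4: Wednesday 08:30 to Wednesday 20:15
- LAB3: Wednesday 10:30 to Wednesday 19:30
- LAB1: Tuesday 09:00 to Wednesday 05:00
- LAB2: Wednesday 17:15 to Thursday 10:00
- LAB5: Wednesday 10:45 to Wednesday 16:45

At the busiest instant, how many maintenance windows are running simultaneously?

Sweep the timeline, counting +1 at each start and −1 at each end (ends before starts at a tie):
Tuesday 09:00 start LAB1 → 1
Wednesday 05:00 end LAB1 → 0
Wednesday 08:30 start LAB4 → 1
Wednesday 10:30 start LAB3 → 2
Wednesday 10:45 start LAB5 → 3
Wednesday 16:45 end LAB5 → 2
Wednesday 17:15 start LAB2 → 3
Wednesday 19:30 end LAB3 → 2
Wednesday 20:15 end LAB4 → 1
Thursday 10:00 end LAB2 → 0
Peak is 3, at Wednesday 10:45 (LAB3, LAB4, LAB5).

3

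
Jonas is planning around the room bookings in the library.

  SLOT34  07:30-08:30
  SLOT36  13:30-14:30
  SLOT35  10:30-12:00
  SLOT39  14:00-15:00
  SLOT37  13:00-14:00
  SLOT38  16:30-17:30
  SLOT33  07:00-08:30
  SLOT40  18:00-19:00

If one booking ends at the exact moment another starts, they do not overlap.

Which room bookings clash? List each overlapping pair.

SLOT33 & SLOT34, SLOT36 & SLOT37, SLOT36 & SLOT39

Sorted by start: SLOT33, SLOT34, SLOT35, SLOT37, SLOT36, SLOT39, SLOT38, SLOT40.
SLOT34 starts before SLOT33 ends → SLOT33 and SLOT34 overlap.
SLOT35 starts after SLOT33 ends, so SLOT33 has no further overlaps.
SLOT35 starts after SLOT34 ends, so SLOT34 has no further overlaps.
SLOT37 starts after SLOT35 ends, so SLOT35 has no further overlaps.
SLOT36 starts before SLOT37 ends → SLOT37 and SLOT36 overlap.
SLOT39 starts exactly when SLOT37 ends (back-to-back, no overlap), so SLOT37 has no further overlaps.
SLOT39 starts before SLOT36 ends → SLOT36 and SLOT39 overlap.
SLOT38 starts after SLOT36 ends, so SLOT36 has no further overlaps.
SLOT38 starts after SLOT39 ends, so SLOT39 has no further overlaps.
SLOT40 starts after SLOT38 ends.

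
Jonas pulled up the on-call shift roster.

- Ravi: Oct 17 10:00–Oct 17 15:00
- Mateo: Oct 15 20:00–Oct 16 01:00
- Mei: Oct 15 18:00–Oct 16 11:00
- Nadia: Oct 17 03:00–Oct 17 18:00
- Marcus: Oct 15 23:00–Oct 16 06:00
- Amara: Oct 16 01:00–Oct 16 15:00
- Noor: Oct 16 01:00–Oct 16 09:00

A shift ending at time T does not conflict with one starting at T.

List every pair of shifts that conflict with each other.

Amara & Marcus, Amara & Mei, Amara & Noor, Marcus & Mateo, Marcus & Mei, Marcus & Noor, Mateo & Mei, Mei & Noor, Nadia & Ravi

Sorted by start: Mei, Mateo, Marcus, Noor, Amara, Nadia, Ravi.
Mateo starts before Mei ends → Mei and Mateo overlap.
Marcus starts before Mei ends → Mei and Marcus overlap.
Noor starts before Mei ends → Mei and Noor overlap.
Amara starts before Mei ends → Mei and Amara overlap.
Nadia starts after Mei ends — done with Mei.
Marcus starts before Mateo ends → Mateo and Marcus overlap.
Noor starts exactly when Mateo ends (back-to-back, no overlap) — done with Mateo.
Noor starts before Marcus ends → Marcus and Noor overlap.
Amara starts before Marcus ends → Marcus and Amara overlap.
Nadia starts after Marcus ends — done with Marcus.
Amara starts before Noor ends → Noor and Amara overlap.
Nadia starts after Noor ends — done with Noor.
Nadia starts after Amara ends — done with Amara.
Ravi starts before Nadia ends → Nadia and Ravi overlap.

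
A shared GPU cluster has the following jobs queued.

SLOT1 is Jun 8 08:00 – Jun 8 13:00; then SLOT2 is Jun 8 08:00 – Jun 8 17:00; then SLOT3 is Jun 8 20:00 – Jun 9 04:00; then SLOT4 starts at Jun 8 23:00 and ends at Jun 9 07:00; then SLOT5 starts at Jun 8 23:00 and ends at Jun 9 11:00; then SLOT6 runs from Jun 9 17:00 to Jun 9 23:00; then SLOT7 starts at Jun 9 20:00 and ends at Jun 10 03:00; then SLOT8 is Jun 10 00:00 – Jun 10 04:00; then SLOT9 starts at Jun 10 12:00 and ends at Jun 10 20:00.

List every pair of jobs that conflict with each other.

Check each pair: they overlap iff neither finishes before the other starts.
Sorted by start: SLOT1, SLOT2, SLOT3, SLOT4, SLOT5, SLOT6, SLOT7, SLOT8, SLOT9.
SLOT2 starts before SLOT1 ends → SLOT1 and SLOT2 overlap.
SLOT3 starts after SLOT1 ends; SLOT1 is clear from here.
SLOT3 starts after SLOT2 ends; SLOT2 is clear from here.
SLOT4 starts before SLOT3 ends → SLOT3 and SLOT4 overlap.
SLOT5 starts before SLOT3 ends → SLOT3 and SLOT5 overlap.
SLOT6 starts after SLOT3 ends; SLOT3 is clear from here.
SLOT5 starts before SLOT4 ends → SLOT4 and SLOT5 overlap.
SLOT6 starts after SLOT4 ends; SLOT4 is clear from here.
SLOT6 starts after SLOT5 ends; SLOT5 is clear from here.
SLOT7 starts before SLOT6 ends → SLOT6 and SLOT7 overlap.
SLOT8 starts after SLOT6 ends; SLOT6 is clear from here.
SLOT8 starts before SLOT7 ends → SLOT7 and SLOT8 overlap.
SLOT9 starts after SLOT7 ends.
SLOT9 starts after SLOT8 ends.

SLOT1 & SLOT2, SLOT3 & SLOT4, SLOT3 & SLOT5, SLOT4 & SLOT5, SLOT6 & SLOT7, SLOT7 & SLOT8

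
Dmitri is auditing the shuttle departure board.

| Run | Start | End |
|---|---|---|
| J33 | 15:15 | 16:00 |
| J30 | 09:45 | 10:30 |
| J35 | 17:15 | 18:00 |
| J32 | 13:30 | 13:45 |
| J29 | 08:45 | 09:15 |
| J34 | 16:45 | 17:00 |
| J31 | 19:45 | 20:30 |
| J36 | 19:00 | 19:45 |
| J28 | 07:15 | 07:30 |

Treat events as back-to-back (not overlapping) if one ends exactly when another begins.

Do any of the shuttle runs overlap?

Check each pair: they overlap iff neither finishes before the other starts.
Sorted by start: J28, J29, J30, J32, J33, J34, J35, J36, J31.
J29 starts after J28 ends; J28 is clear from here.
J30 starts after J29 ends; J29 is clear from here.
J32 starts after J30 ends; J30 is clear from here.
J33 starts after J32 ends; J32 is clear from here.
J34 starts after J33 ends; J33 is clear from here.
J35 starts after J34 ends; J34 is clear from here.
J36 starts after J35 ends; J35 is clear from here.
J31 starts exactly when J36 ends (back-to-back, no overlap).
Every pair is clear; the schedule has no overlaps.

No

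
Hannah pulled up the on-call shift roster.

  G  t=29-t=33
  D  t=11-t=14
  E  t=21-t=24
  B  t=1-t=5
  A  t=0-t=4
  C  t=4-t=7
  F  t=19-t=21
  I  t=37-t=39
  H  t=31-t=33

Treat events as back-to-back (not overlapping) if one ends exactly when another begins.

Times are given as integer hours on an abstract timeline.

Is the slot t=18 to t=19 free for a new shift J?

Yes — the slot is free

A: ends t=4 at or before J starts t=18 → clear.
B: ends t=5 at or before J starts t=18 → clear.
C: ends t=7 at or before J starts t=18 → clear.
D: ends t=14 at or before J starts t=18 → clear.
F: starts t=19 at or after J ends t=19 → clear.
E: starts t=21 at or after J ends t=19 → clear.
G: starts t=29 at or after J ends t=19 → clear.
H: starts t=31 at or after J ends t=19 → clear.
I: starts t=37 at or after J ends t=19 → clear.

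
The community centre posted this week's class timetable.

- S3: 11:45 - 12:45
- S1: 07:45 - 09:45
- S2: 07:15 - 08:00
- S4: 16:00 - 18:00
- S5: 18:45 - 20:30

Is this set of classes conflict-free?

Sorted by start: S2, S1, S3, S4, S5.
S1 starts before S2 ends → S2 and S1 overlap.
That's a conflict, so the schedule is not conflict-free.

No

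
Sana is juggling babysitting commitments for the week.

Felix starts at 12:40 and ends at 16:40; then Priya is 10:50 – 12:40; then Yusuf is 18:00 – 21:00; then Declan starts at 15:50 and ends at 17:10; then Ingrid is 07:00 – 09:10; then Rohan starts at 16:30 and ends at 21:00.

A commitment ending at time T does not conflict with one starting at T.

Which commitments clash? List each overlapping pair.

Declan & Felix, Declan & Rohan, Felix & Rohan, Rohan & Yusuf

Sorted by start: Ingrid, Priya, Felix, Declan, Rohan, Yusuf.
Priya starts after Ingrid ends — done with Ingrid.
Felix starts exactly when Priya ends (back-to-back, no overlap) — done with Priya.
Declan starts before Felix ends → Felix and Declan overlap.
Rohan starts before Felix ends → Felix and Rohan overlap.
Yusuf starts after Felix ends.
Rohan starts before Declan ends → Declan and Rohan overlap.
Yusuf starts after Declan ends.
Yusuf starts before Rohan ends → Rohan and Yusuf overlap.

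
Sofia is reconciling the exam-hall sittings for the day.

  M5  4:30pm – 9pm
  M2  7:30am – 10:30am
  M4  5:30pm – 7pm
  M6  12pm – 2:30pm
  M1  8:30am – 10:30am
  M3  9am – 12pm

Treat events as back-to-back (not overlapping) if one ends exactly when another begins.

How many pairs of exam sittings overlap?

4

Sorted by start: M2, M1, M3, M6, M5, M4.
M1 starts before M2 ends → M2 and M1 overlap.
M3 starts before M2 ends → M2 and M3 overlap.
M6 starts after M2 ends, so M2 has no further overlaps.
M3 starts before M1 ends → M1 and M3 overlap.
M6 starts after M1 ends, so M1 has no further overlaps.
M6 starts exactly when M3 ends (back-to-back, no overlap), so M3 has no further overlaps.
M5 starts after M6 ends, so M6 has no further overlaps.
M4 starts before M5 ends → M5 and M4 overlap.
Overlapping pairs: M1 & M2, M1 & M3, M2 & M3, M4 & M5 — 4 in total.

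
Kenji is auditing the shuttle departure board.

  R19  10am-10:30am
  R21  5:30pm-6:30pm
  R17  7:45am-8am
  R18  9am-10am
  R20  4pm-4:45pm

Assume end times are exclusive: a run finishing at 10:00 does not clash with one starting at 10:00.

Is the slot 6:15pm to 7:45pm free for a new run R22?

No — it overlaps R21

R17: ends 8am at or before R22 starts 6:15pm → clear.
R18: ends 10am at or before R22 starts 6:15pm → clear.
R19: ends 10:30am at or before R22 starts 6:15pm → clear.
R20: ends 4:45pm at or before R22 starts 6:15pm → clear.
R21: starts 5:30pm before R22 ends 7:45pm, and ends 6:30pm after R22 starts 6:15pm → overlap.
R22 overlaps R21.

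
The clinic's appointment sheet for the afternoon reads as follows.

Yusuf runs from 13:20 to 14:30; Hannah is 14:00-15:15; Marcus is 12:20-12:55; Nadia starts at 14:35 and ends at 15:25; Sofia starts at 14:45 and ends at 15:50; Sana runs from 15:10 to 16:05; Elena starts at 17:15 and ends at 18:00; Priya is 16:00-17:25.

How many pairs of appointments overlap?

Sorted by start: Marcus, Yusuf, Hannah, Nadia, Sofia, Sana, Priya, Elena.
Yusuf starts after Marcus ends — done with Marcus.
Hannah starts before Yusuf ends → Yusuf and Hannah overlap.
Nadia starts after Yusuf ends — done with Yusuf.
Nadia starts before Hannah ends → Hannah and Nadia overlap.
Sofia starts before Hannah ends → Hannah and Sofia overlap.
Sana starts before Hannah ends → Hannah and Sana overlap.
Priya starts after Hannah ends — done with Hannah.
Sofia starts before Nadia ends → Nadia and Sofia overlap.
Sana starts before Nadia ends → Nadia and Sana overlap.
Priya starts after Nadia ends — done with Nadia.
Sana starts before Sofia ends → Sofia and Sana overlap.
Priya starts after Sofia ends — done with Sofia.
Priya starts before Sana ends → Sana and Priya overlap.
Elena starts after Sana ends.
Elena starts before Priya ends → Priya and Elena overlap.
Overlapping pairs: Elena & Priya, Hannah & Nadia, Hannah & Sana, Hannah & Sofia, Hannah & Yusuf, Nadia & Sana, Nadia & Sofia, Priya & Sana, Sana & Sofia — 9 in total.

9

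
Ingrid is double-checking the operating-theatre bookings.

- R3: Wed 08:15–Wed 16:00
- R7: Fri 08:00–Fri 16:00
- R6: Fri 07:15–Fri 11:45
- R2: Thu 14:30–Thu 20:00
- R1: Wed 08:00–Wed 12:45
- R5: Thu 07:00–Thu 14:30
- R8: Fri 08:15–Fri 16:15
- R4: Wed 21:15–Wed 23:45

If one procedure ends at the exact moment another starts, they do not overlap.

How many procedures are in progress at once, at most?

3

Walk through starts and ends in time order (an end at T is processed before a start at T):
Wed 08:00 start R1 → 1
Wed 08:15 start R3 → 2
Wed 12:45 end R1 → 1
Wed 16:00 end R3 → 0
Wed 21:15 start R4 → 1
Wed 23:45 end R4 → 0
Thu 07:00 start R5 → 1
Thu 14:30 end R5 → 0
Thu 14:30 start R2 → 1
Thu 20:00 end R2 → 0
Fri 07:15 start R6 → 1
Fri 08:00 start R7 → 2
Fri 08:15 start R8 → 3
Fri 11:45 end R6 → 2
Fri 16:00 end R7 → 1
Fri 16:15 end R8 → 0
Peak is 3, at Fri 08:15 (R6, R7, R8).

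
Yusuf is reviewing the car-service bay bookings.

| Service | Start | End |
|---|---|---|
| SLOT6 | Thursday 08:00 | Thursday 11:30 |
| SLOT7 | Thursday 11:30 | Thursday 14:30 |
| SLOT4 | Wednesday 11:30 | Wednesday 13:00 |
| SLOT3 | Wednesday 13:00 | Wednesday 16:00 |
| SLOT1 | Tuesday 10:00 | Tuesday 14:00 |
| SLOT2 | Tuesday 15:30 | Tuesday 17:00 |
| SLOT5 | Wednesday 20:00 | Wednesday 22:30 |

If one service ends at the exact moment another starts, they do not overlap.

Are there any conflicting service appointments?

Two intervals overlap when each starts before the other ends.
Sorted by start: SLOT1, SLOT2, SLOT4, SLOT3, SLOT5, SLOT6, SLOT7.
SLOT2 starts after SLOT1 ends — done with SLOT1.
SLOT4 starts after SLOT2 ends — done with SLOT2.
SLOT3 starts exactly when SLOT4 ends (back-to-back, no overlap) — done with SLOT4.
SLOT5 starts after SLOT3 ends — done with SLOT3.
SLOT6 starts after SLOT5 ends — done with SLOT5.
SLOT7 starts exactly when SLOT6 ends (back-to-back, no overlap).
Every pair is clear; the schedule has no overlaps.

No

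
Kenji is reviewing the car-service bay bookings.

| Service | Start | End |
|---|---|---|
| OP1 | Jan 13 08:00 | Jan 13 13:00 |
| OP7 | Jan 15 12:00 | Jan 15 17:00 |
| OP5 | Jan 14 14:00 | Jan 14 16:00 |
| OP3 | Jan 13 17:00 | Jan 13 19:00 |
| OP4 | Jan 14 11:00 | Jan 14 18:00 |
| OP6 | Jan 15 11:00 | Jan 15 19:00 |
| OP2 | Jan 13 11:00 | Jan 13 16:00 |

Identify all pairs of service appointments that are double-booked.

OP1 & OP2, OP4 & OP5, OP6 & OP7

Sorted by start: OP1, OP2, OP3, OP4, OP5, OP6, OP7.
OP2 starts before OP1 ends → OP1 and OP2 overlap.
OP3 starts after OP1 ends, so nothing later overlaps OP1 either.
OP3 starts after OP2 ends, so nothing later overlaps OP2 either.
OP4 starts after OP3 ends, so nothing later overlaps OP3 either.
OP5 starts before OP4 ends → OP4 and OP5 overlap.
OP6 starts after OP4 ends, so nothing later overlaps OP4 either.
OP6 starts after OP5 ends, so nothing later overlaps OP5 either.
OP7 starts before OP6 ends → OP6 and OP7 overlap.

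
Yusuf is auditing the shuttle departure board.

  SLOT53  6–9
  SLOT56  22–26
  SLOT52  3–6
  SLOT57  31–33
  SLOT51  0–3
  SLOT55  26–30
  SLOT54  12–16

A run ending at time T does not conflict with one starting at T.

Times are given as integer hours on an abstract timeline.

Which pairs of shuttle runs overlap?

Two intervals overlap when each starts before the other ends.
Sorted by start: SLOT51, SLOT52, SLOT53, SLOT54, SLOT56, SLOT55, SLOT57.
SLOT52 starts exactly when SLOT51 ends (back-to-back, no overlap), so SLOT51 has no further overlaps.
SLOT53 starts exactly when SLOT52 ends (back-to-back, no overlap), so SLOT52 has no further overlaps.
SLOT54 starts after SLOT53 ends, so SLOT53 has no further overlaps.
SLOT56 starts after SLOT54 ends, so SLOT54 has no further overlaps.
SLOT55 starts exactly when SLOT56 ends (back-to-back, no overlap), so SLOT56 has no further overlaps.
SLOT57 starts after SLOT55 ends.

no overlapping pairs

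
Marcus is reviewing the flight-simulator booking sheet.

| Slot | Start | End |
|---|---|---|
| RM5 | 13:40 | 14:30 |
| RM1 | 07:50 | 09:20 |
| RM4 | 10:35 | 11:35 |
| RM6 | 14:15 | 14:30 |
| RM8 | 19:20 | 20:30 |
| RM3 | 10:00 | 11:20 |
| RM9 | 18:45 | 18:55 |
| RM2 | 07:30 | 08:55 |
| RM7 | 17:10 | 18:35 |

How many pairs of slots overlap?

3

Sorted by start: RM2, RM1, RM3, RM4, RM5, RM6, RM7, RM9, RM8.
RM1 starts before RM2 ends → RM2 and RM1 overlap.
RM3 starts after RM2 ends — done with RM2.
RM3 starts after RM1 ends — done with RM1.
RM4 starts before RM3 ends → RM3 and RM4 overlap.
RM5 starts after RM3 ends — done with RM3.
RM5 starts after RM4 ends — done with RM4.
RM6 starts before RM5 ends → RM5 and RM6 overlap.
RM7 starts after RM5 ends — done with RM5.
RM7 starts after RM6 ends — done with RM6.
RM9 starts after RM7 ends — done with RM7.
RM8 starts after RM9 ends.
Overlapping pairs: RM1 & RM2, RM3 & RM4, RM5 & RM6 — 3 in total.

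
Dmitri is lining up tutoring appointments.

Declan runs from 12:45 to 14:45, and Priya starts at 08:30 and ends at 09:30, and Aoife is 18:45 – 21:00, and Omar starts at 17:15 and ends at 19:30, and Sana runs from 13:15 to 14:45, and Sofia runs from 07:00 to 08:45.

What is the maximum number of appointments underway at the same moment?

2

Walk through starts and ends in time order (an end at T is processed before a start at T):
07:00 start Sofia → 1
08:30 start Priya → 2
08:45 end Sofia → 1
09:30 end Priya → 0
12:45 start Declan → 1
13:15 start Sana → 2
14:45 end Declan → 1
14:45 end Sana → 0
17:15 start Omar → 1
18:45 start Aoife → 2
19:30 end Omar → 1
21:00 end Aoife → 0
Peak is 2, at 08:30 (Priya, Sofia).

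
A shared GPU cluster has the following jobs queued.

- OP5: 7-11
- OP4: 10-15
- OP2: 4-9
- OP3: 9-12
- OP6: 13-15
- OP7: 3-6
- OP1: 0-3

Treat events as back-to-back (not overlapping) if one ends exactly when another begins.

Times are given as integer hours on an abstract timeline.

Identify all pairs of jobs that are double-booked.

Sorted by start: OP1, OP7, OP2, OP5, OP3, OP4, OP6.
OP7 starts exactly when OP1 ends (back-to-back, no overlap), so OP1 has no further overlaps.
OP2 starts before OP7 ends → OP7 and OP2 overlap.
OP5 starts after OP7 ends, so OP7 has no further overlaps.
OP5 starts before OP2 ends → OP2 and OP5 overlap.
OP3 starts exactly when OP2 ends (back-to-back, no overlap), so OP2 has no further overlaps.
OP3 starts before OP5 ends → OP5 and OP3 overlap.
OP4 starts before OP5 ends → OP5 and OP4 overlap.
OP6 starts after OP5 ends.
OP4 starts before OP3 ends → OP3 and OP4 overlap.
OP6 starts after OP3 ends.
OP6 starts before OP4 ends → OP4 and OP6 overlap.

OP2 & OP5, OP2 & OP7, OP3 & OP4, OP3 & OP5, OP4 & OP5, OP4 & OP6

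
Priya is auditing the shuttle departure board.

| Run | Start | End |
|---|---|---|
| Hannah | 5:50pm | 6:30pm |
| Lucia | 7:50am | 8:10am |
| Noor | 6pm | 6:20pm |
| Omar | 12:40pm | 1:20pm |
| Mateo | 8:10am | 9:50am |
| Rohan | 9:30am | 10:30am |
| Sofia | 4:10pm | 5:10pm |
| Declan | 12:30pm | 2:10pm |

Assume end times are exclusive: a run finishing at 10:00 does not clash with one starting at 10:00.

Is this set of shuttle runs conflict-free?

Check each pair: they overlap iff neither finishes before the other starts.
Sorted by start: Lucia, Mateo, Rohan, Declan, Omar, Sofia, Hannah, Noor.
Mateo starts exactly when Lucia ends (back-to-back, no overlap), so nothing later overlaps Lucia either.
Rohan starts before Mateo ends → Mateo and Rohan overlap.
That's a conflict, so the schedule is not conflict-free.

No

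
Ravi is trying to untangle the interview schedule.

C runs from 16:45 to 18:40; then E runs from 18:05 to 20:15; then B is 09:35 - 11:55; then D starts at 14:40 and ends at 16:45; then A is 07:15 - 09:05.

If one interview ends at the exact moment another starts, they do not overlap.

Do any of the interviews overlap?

Sorted by start: A, B, D, C, E.
B starts after A ends, so A has no further overlaps.
D starts after B ends, so B has no further overlaps.
C starts exactly when D ends (back-to-back, no overlap), so D has no further overlaps.
E starts before C ends → C and E overlap.
That's a conflict, so the schedule is not conflict-free.

Yes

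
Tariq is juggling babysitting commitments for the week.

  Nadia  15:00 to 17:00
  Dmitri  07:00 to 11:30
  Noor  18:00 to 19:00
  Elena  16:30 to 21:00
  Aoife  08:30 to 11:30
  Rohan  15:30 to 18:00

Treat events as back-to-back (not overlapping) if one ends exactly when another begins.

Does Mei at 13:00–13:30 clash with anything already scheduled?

No — it doesn't clash with anything

Dmitri: ends 11:30 at or before Mei starts 13:00 → clear.
Aoife: ends 11:30 at or before Mei starts 13:00 → clear.
Nadia: starts 15:00 at or after Mei ends 13:30 → clear.
Rohan: starts 15:30 at or after Mei ends 13:30 → clear.
Elena: starts 16:30 at or after Mei ends 13:30 → clear.
Noor: starts 18:00 at or after Mei ends 13:30 → clear.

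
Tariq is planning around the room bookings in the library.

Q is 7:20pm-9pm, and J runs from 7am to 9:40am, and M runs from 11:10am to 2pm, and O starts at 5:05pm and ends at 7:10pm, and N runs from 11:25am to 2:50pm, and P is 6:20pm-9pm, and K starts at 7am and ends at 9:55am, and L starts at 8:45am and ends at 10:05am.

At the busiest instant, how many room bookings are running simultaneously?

3

Sweep the timeline, counting +1 at each start and −1 at each end (ends before starts at a tie):
7am start J → 1
7am start K → 2
8:45am start L → 3
9:40am end J → 2
9:55am end K → 1
10:05am end L → 0
11:10am start M → 1
11:25am start N → 2
2pm end M → 1
2:50pm end N → 0
5:05pm start O → 1
6:20pm start P → 2
7:10pm end O → 1
7:20pm start Q → 2
9pm end P → 1
9pm end Q → 0
Peak is 3, at 8:45am (J, K, L).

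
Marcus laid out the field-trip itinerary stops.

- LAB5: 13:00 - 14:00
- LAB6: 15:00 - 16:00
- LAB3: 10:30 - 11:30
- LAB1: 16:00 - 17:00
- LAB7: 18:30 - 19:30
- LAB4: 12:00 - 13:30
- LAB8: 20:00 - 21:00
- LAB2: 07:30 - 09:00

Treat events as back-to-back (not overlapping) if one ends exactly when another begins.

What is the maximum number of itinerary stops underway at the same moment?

Sort all start/end points and keep a running count:
07:30 start LAB2 → 1
09:00 end LAB2 → 0
10:30 start LAB3 → 1
11:30 end LAB3 → 0
12:00 start LAB4 → 1
13:00 start LAB5 → 2
13:30 end LAB4 → 1
14:00 end LAB5 → 0
15:00 start LAB6 → 1
16:00 end LAB6 → 0
16:00 start LAB1 → 1
17:00 end LAB1 → 0
18:30 start LAB7 → 1
19:30 end LAB7 → 0
20:00 start LAB8 → 1
21:00 end LAB8 → 0
Peak is 2, at 13:00 (LAB4, LAB5).

2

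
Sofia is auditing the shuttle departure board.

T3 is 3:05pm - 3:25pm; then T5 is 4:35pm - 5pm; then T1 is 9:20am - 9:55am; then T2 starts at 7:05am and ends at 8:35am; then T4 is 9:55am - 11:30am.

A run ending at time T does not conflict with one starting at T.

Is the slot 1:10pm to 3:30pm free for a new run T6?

No — it overlaps T3

T2: ends 8:35am at or before T6 starts 1:10pm → clear.
T1: ends 9:55am at or before T6 starts 1:10pm → clear.
T4: ends 11:30am at or before T6 starts 1:10pm → clear.
T3: starts 3:05pm before T6 ends 3:30pm, and ends 3:25pm after T6 starts 1:10pm → overlap.
T5: starts 4:35pm at or after T6 ends 3:30pm → clear.
T6 overlaps T3.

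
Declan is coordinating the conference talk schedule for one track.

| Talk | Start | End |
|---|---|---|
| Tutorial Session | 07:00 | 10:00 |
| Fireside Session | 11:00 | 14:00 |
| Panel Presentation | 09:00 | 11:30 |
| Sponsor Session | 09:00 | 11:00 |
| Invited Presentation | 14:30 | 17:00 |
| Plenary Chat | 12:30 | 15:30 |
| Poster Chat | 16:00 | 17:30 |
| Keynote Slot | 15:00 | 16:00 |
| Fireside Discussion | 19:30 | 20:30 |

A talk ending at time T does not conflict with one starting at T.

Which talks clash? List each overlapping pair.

Fireside Session & Panel Presentation, Fireside Session & Plenary Chat, Invited Presentation & Keynote Slot, Invited Presentation & Plenary Chat, Invited Presentation & Poster Chat, Keynote Slot & Plenary Chat, Panel Presentation & Sponsor Session, Panel Presentation & Tutorial Session, Sponsor Session & Tutorial Session

Check each pair: they overlap iff neither finishes before the other starts.
Sorted by start: Tutorial Session, Panel Presentation, Sponsor Session, Fireside Session, Plenary Chat, Invited Presentation, Keynote Slot, Poster Chat, Fireside Discussion.
Panel Presentation starts before Tutorial Session ends → Tutorial Session and Panel Presentation overlap.
Sponsor Session starts before Tutorial Session ends → Tutorial Session and Sponsor Session overlap.
Fireside Session starts after Tutorial Session ends, so nothing later overlaps Tutorial Session either.
Sponsor Session starts before Panel Presentation ends → Panel Presentation and Sponsor Session overlap.
Fireside Session starts before Panel Presentation ends → Panel Presentation and Fireside Session overlap.
Plenary Chat starts after Panel Presentation ends, so nothing later overlaps Panel Presentation either.
Fireside Session starts exactly when Sponsor Session ends (back-to-back, no overlap), so nothing later overlaps Sponsor Session either.
Plenary Chat starts before Fireside Session ends → Fireside Session and Plenary Chat overlap.
Invited Presentation starts after Fireside Session ends, so nothing later overlaps Fireside Session either.
Invited Presentation starts before Plenary Chat ends → Plenary Chat and Invited Presentation overlap.
Keynote Slot starts before Plenary Chat ends → Plenary Chat and Keynote Slot overlap.
Poster Chat starts after Plenary Chat ends, so nothing later overlaps Plenary Chat either.
Keynote Slot starts before Invited Presentation ends → Invited Presentation and Keynote Slot overlap.
Poster Chat starts before Invited Presentation ends → Invited Presentation and Poster Chat overlap.
Fireside Discussion starts after Invited Presentation ends.
Poster Chat starts exactly when Keynote Slot ends (back-to-back, no overlap), so nothing later overlaps Keynote Slot either.
Fireside Discussion starts after Poster Chat ends.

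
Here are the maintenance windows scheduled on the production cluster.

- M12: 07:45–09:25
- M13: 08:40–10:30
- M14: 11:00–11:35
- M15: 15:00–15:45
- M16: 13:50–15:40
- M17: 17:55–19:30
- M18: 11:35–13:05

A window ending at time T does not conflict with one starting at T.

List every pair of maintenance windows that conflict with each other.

M12 & M13, M15 & M16

Sorted by start: M12, M13, M14, M18, M16, M15, M17.
M13 starts before M12 ends → M12 and M13 overlap.
M14 starts after M12 ends — done with M12.
M14 starts after M13 ends — done with M13.
M18 starts exactly when M14 ends (back-to-back, no overlap) — done with M14.
M16 starts after M18 ends — done with M18.
M15 starts before M16 ends → M16 and M15 overlap.
M17 starts after M16 ends.
M17 starts after M15 ends.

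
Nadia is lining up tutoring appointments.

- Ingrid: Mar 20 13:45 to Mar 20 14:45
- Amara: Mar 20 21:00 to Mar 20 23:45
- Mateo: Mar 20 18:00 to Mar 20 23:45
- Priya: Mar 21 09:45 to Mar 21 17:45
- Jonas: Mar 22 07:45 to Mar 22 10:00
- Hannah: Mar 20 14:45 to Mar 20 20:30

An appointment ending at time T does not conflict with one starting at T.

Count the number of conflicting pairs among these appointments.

2

Sorted by start: Ingrid, Hannah, Mateo, Amara, Priya, Jonas.
Hannah starts exactly when Ingrid ends (back-to-back, no overlap), so nothing later overlaps Ingrid either.
Mateo starts before Hannah ends → Hannah and Mateo overlap.
Amara starts after Hannah ends, so nothing later overlaps Hannah either.
Amara starts before Mateo ends → Mateo and Amara overlap.
Priya starts after Mateo ends, so nothing later overlaps Mateo either.
Priya starts after Amara ends, so nothing later overlaps Amara either.
Jonas starts after Priya ends.
Overlapping pairs: Amara & Mateo, Hannah & Mateo — 2 in total.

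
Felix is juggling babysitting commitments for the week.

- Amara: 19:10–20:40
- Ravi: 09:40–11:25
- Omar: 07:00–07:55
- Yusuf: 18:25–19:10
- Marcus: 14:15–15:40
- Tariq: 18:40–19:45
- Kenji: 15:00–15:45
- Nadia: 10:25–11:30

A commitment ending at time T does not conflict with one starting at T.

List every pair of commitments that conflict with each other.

Check each pair: they overlap iff neither finishes before the other starts.
Sorted by start: Omar, Ravi, Nadia, Marcus, Kenji, Yusuf, Tariq, Amara.
Ravi starts after Omar ends, so nothing later overlaps Omar either.
Nadia starts before Ravi ends → Ravi and Nadia overlap.
Marcus starts after Ravi ends, so nothing later overlaps Ravi either.
Marcus starts after Nadia ends, so nothing later overlaps Nadia either.
Kenji starts before Marcus ends → Marcus and Kenji overlap.
Yusuf starts after Marcus ends, so nothing later overlaps Marcus either.
Yusuf starts after Kenji ends, so nothing later overlaps Kenji either.
Tariq starts before Yusuf ends → Yusuf and Tariq overlap.
Amara starts exactly when Yusuf ends (back-to-back, no overlap).
Amara starts before Tariq ends → Tariq and Amara overlap.

Amara & Tariq, Kenji & Marcus, Nadia & Ravi, Tariq & Yusuf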